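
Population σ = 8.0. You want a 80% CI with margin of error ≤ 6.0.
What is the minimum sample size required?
n ≥ 3

For margin E ≤ 6.0:
n ≥ (z* · σ / E)²
n ≥ (1.282 · 8.0 / 6.0)²
n ≥ 2.92

Minimum n = 3 (rounding up)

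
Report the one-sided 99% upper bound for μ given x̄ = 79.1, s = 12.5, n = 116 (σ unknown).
μ ≤ 81.84

Upper bound (one-sided):
t* = 2.359 (one-sided for 99%)
Upper bound = x̄ + t* · s/√n = 79.1 + 2.359 · 12.5/√116 = 81.84

We are 99% confident that μ ≤ 81.84.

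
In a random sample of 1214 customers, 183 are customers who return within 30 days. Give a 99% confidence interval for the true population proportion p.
(0.124, 0.177)

Proportion CI:
p̂ = 183/1214 = 0.15074
SE = √(p̂(1-p̂)/n) = √(0.15074 · 0.84926 / 1214) = 0.01027

z* = 2.576
Margin = z* · SE = 2.576 · 0.01027 = 0.0265

CI: 0.15074 ± 0.0265 = (0.124, 0.177)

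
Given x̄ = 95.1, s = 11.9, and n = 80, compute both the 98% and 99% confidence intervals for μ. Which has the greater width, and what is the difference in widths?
99% CI is wider by 0.70

df = 79
98% CI: t* = 2.374, (91.94, 98.26), width = 2 · t* · s/√n = 6.32
99% CI: t* = 2.640, (91.59, 98.61), width = 2 · t* · s/√n = 7.02

The 99% CI is wider by 7.02 - 6.32 = 0.70.
Higher confidence requires a wider interval.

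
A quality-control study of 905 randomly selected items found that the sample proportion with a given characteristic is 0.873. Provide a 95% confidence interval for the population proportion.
(0.851, 0.895)

Proportion CI:
SE = √(p̂(1-p̂)/n) = √(0.873 · 0.127 / 905) = 0.01107

z* = 1.960
Margin = z* · SE = 1.960 · 0.01107 = 0.0217

CI: 0.873 ± 0.0217 = (0.851, 0.895)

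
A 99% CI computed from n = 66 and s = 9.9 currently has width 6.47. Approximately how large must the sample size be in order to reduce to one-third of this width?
n ≈ 594

CI width ∝ 1/√n
To reduce width by factor 3, need √n to grow by 3 → need 3² = 9 times as many samples.

Current: n = 66, width = 6.47
New: n = 594, width ≈ 2.10

Width reduced by factor of 6.47/2.10 = 3.08.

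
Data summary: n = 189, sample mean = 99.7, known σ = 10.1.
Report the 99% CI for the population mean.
(97.81, 101.59)

z-interval (σ known):
z* = 2.576 for 99% confidence

Margin of error = z* · σ/√n = 2.576 · 10.1/√189 = 1.89

CI: (99.7 - 1.89, 99.7 + 1.89) = (97.81, 101.59)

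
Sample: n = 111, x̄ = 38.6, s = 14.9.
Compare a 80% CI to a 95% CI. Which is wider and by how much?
95% CI is wider by 1.96

df = 110
80% CI: t* = 1.289, (36.78, 40.42), width = 2 · t* · s/√n = 3.65
95% CI: t* = 1.982, (35.80, 41.40), width = 2 · t* · s/√n = 5.61

The 95% CI is wider by 5.61 - 3.65 = 1.96.
Higher confidence requires a wider interval.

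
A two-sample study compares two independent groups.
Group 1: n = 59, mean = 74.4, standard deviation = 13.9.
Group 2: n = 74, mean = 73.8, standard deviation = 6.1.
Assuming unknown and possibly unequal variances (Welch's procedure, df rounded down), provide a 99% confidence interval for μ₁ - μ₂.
(-4.54, 5.74)

Difference: x̄₁ - x̄₂ = 0.60
SE = √(s₁²/n₁ + s₂²/n₂) = √(13.9²/59 + 6.1²/74) = 1.9436
df = 75.76 → 75 (Welch–Satterthwaite, rounded down)
t* = 2.643

CI: 0.60 ± 2.643 · 1.9436 = 0.60 ± 5.14 = (-4.54, 5.74)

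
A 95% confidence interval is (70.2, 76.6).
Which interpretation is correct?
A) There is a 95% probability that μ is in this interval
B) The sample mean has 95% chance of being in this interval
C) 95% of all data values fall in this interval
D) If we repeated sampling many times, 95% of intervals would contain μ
D

A) Wrong — μ is fixed; the randomness lives in the interval, not in μ.
B) Wrong — x̄ is observed and sits in the interval by construction.
C) Wrong — a CI is about the parameter μ, not individual data values.
D) Correct — this is the frequentist long-run coverage interpretation.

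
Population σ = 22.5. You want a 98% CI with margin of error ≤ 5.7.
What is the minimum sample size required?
n ≥ 85

For margin E ≤ 5.7:
n ≥ (z* · σ / E)²
n ≥ (2.326 · 22.5 / 5.7)²
n ≥ 84.30

Minimum n = 85 (rounding up)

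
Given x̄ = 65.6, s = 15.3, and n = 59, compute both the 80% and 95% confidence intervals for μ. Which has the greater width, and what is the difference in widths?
95% CI is wider by 2.82

df = 58
80% CI: t* = 1.296, (63.02, 68.18), width = 2 · t* · s/√n = 5.16
95% CI: t* = 2.002, (61.61, 69.59), width = 2 · t* · s/√n = 7.98

The 95% CI is wider by 7.98 - 5.16 = 2.82.
Higher confidence requires a wider interval.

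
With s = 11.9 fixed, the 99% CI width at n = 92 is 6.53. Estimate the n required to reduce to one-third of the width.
n ≈ 828

CI width ∝ 1/√n
To reduce width by factor 3, need √n to grow by 3 → need 3² = 9 times as many samples.

Current: n = 92, width = 6.53
New: n = 828, width ≈ 2.14

Width reduced by factor of 6.53/2.14 = 3.05.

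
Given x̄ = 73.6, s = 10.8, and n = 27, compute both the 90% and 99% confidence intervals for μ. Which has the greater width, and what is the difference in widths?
99% CI is wider by 4.46

df = 26
90% CI: t* = 1.706, (70.05, 77.15), width = 2 · t* · s/√n = 7.09
99% CI: t* = 2.779, (67.82, 79.38), width = 2 · t* · s/√n = 11.55

The 99% CI is wider by 11.55 - 7.09 = 4.46.
Higher confidence requires a wider interval.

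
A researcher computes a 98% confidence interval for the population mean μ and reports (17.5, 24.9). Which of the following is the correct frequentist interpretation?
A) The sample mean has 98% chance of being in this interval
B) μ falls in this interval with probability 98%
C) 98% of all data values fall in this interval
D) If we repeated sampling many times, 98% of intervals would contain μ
D

A) Wrong — x̄ is observed and sits in the interval by construction.
B) Wrong — μ is fixed; the randomness lives in the interval, not in μ.
C) Wrong — a CI is about the parameter μ, not individual data values.
D) Correct — this is the frequentist long-run coverage interpretation.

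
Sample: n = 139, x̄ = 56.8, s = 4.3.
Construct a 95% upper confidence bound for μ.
μ ≤ 57.40

Upper bound (one-sided):
t* = 1.656 (one-sided for 95%)
Upper bound = x̄ + t* · s/√n = 56.8 + 1.656 · 4.3/√139 = 57.40

We are 95% confident that μ ≤ 57.40.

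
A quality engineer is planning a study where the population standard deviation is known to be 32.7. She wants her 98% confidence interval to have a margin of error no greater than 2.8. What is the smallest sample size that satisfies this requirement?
n ≥ 738

For margin E ≤ 2.8:
n ≥ (z* · σ / E)²
n ≥ (2.326 · 32.7 / 2.8)²
n ≥ 737.90

Minimum n = 738 (rounding up)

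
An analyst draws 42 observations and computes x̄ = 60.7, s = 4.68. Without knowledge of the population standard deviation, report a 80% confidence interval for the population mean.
(59.76, 61.64)

t-interval (σ unknown):
df = n - 1 = 41
t* = 1.303 for 80% confidence

Margin of error = t* · s/√n = 1.303 · 4.68/√42 = 0.94

CI: (59.76, 61.64)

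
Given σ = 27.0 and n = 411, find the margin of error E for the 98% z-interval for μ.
Margin of error = 3.10

Margin of error = z* · σ/√n
= 2.326 · 27.0/√411
= 2.326 · 27.0/20.2731
= 3.10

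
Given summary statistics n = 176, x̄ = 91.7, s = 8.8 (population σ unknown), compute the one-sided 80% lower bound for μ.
μ ≥ 91.14

Lower bound (one-sided):
t* = 0.844 (one-sided for 80%)
Lower bound = x̄ - t* · s/√n = 91.7 - 0.844 · 8.8/√176 = 91.14

We are 80% confident that μ ≥ 91.14.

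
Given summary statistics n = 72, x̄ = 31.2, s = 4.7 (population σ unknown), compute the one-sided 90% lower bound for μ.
μ ≥ 30.48

Lower bound (one-sided):
t* = 1.294 (one-sided for 90%)
Lower bound = x̄ - t* · s/√n = 31.2 - 1.294 · 4.7/√72 = 30.48

We are 90% confident that μ ≥ 30.48.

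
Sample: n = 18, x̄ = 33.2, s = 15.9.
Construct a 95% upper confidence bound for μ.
μ ≤ 39.72

Upper bound (one-sided):
t* = 1.740 (one-sided for 95%)
Upper bound = x̄ + t* · s/√n = 33.2 + 1.740 · 15.9/√18 = 39.72

We are 95% confident that μ ≤ 39.72.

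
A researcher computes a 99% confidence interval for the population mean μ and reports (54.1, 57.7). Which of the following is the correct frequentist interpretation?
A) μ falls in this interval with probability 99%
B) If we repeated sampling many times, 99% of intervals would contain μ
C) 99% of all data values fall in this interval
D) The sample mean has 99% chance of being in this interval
B

A) Wrong — μ is fixed; the randomness lives in the interval, not in μ.
B) Correct — this is the frequentist long-run coverage interpretation.
C) Wrong — a CI is about the parameter μ, not individual data values.
D) Wrong — x̄ is observed and sits in the interval by construction.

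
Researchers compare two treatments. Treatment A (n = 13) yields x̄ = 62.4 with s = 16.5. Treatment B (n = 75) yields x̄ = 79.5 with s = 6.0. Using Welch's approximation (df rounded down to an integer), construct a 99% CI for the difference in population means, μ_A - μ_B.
(-31.24, -2.96)

Difference: x̄₁ - x̄₂ = -17.10
SE = √(s₁²/n₁ + s₂²/n₂) = √(16.5²/13 + 6.0²/75) = 4.6284
df = 12.56 → 12 (Welch–Satterthwaite, rounded down)
t* = 3.055

CI: -17.10 ± 3.055 · 4.6284 = -17.10 ± 14.14 = (-31.24, -2.96)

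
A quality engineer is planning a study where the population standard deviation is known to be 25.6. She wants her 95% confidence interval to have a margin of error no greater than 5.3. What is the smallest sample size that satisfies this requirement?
n ≥ 90

For margin E ≤ 5.3:
n ≥ (z* · σ / E)²
n ≥ (1.960 · 25.6 / 5.3)²
n ≥ 89.63

Minimum n = 90 (rounding up)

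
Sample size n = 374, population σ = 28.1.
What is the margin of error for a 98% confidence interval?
Margin of error = 3.38

Margin of error = z* · σ/√n
= 2.326 · 28.1/√374
= 2.326 · 28.1/19.3391
= 3.38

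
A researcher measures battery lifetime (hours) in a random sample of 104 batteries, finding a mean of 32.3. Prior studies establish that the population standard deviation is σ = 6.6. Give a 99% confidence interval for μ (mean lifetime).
(30.63, 33.97)

z-interval (σ known):
z* = 2.576 for 99% confidence

Margin of error = z* · σ/√n = 2.576 · 6.6/√104 = 1.67

CI: (32.3 - 1.67, 32.3 + 1.67) = (30.63, 33.97)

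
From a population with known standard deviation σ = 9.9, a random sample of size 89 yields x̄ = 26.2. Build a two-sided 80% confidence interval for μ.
(24.85, 27.55)

z-interval (σ known):
z* = 1.282 for 80% confidence

Margin of error = z* · σ/√n = 1.282 · 9.9/√89 = 1.35

CI: (26.2 - 1.35, 26.2 + 1.35) = (24.85, 27.55)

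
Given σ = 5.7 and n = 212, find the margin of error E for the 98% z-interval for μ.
Margin of error = 0.91

Margin of error = z* · σ/√n
= 2.326 · 5.7/√212
= 2.326 · 5.7/14.5602
= 0.91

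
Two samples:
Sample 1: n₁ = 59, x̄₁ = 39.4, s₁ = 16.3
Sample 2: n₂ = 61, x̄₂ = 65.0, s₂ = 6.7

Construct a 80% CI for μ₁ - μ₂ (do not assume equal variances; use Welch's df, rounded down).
(-28.56, -22.64)

Difference: x̄₁ - x̄₂ = -25.60
SE = √(s₁²/n₁ + s₂²/n₂) = √(16.3²/59 + 6.7²/61) = 2.2889
df = 76.53 → 76 (Welch–Satterthwaite, rounded down)
t* = 1.293

CI: -25.60 ± 1.293 · 2.2889 = -25.60 ± 2.96 = (-28.56, -22.64)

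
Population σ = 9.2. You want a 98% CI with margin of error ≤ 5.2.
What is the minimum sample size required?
n ≥ 17

For margin E ≤ 5.2:
n ≥ (z* · σ / E)²
n ≥ (2.326 · 9.2 / 5.2)²
n ≥ 16.94

Minimum n = 17 (rounding up)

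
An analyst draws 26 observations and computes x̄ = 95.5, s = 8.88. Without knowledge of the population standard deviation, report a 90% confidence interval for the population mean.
(92.53, 98.47)

t-interval (σ unknown):
df = n - 1 = 25
t* = 1.708 for 90% confidence

Margin of error = t* · s/√n = 1.708 · 8.88/√26 = 2.97

CI: (92.53, 98.47)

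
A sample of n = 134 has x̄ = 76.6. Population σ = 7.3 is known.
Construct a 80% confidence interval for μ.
(75.79, 77.41)

z-interval (σ known):
z* = 1.282 for 80% confidence

Margin of error = z* · σ/√n = 1.282 · 7.3/√134 = 0.81

CI: (76.6 - 0.81, 76.6 + 0.81) = (75.79, 77.41)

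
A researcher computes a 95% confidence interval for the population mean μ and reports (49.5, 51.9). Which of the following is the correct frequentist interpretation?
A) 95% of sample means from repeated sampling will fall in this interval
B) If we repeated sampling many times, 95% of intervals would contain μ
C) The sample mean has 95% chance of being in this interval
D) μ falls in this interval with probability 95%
B

A) Wrong — coverage applies to intervals containing μ, not to future x̄ values.
B) Correct — this is the frequentist long-run coverage interpretation.
C) Wrong — x̄ is observed and sits in the interval by construction.
D) Wrong — μ is fixed; the randomness lives in the interval, not in μ.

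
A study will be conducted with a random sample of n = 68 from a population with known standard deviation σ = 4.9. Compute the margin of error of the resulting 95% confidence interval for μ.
Margin of error = 1.16

Margin of error = z* · σ/√n
= 1.960 · 4.9/√68
= 1.960 · 4.9/8.2462
= 1.16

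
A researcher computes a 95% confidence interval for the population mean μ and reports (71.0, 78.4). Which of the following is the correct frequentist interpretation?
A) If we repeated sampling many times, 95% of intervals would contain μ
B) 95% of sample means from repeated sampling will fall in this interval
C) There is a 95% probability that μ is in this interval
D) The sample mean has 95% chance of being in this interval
A

A) Correct — this is the frequentist long-run coverage interpretation.
B) Wrong — coverage applies to intervals containing μ, not to future x̄ values.
C) Wrong — μ is fixed; the randomness lives in the interval, not in μ.
D) Wrong — x̄ is observed and sits in the interval by construction.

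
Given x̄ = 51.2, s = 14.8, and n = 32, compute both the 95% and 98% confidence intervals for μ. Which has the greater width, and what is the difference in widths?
98% CI is wider by 2.17

df = 31
95% CI: t* = 2.040, (45.86, 56.54), width = 2 · t* · s/√n = 10.67
98% CI: t* = 2.453, (44.78, 57.62), width = 2 · t* · s/√n = 12.84

The 98% CI is wider by 12.84 - 10.67 = 2.17.
Higher confidence requires a wider interval.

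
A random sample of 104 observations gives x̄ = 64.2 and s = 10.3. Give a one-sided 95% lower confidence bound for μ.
μ ≥ 62.52

Lower bound (one-sided):
t* = 1.660 (one-sided for 95%)
Lower bound = x̄ - t* · s/√n = 64.2 - 1.660 · 10.3/√104 = 62.52

We are 95% confident that μ ≥ 62.52.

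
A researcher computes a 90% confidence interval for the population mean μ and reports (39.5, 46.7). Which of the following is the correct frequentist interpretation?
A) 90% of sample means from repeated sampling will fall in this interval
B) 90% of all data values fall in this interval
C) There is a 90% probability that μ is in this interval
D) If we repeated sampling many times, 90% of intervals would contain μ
D

A) Wrong — coverage applies to intervals containing μ, not to future x̄ values.
B) Wrong — a CI is about the parameter μ, not individual data values.
C) Wrong — μ is fixed; the randomness lives in the interval, not in μ.
D) Correct — this is the frequentist long-run coverage interpretation.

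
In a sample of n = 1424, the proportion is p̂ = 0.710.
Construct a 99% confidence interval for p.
(0.679, 0.741)

Proportion CI:
SE = √(p̂(1-p̂)/n) = √(0.710 · 0.290 / 1424) = 0.01202

z* = 2.576
Margin = z* · SE = 2.576 · 0.01202 = 0.0310

CI: 0.710 ± 0.0310 = (0.679, 0.741)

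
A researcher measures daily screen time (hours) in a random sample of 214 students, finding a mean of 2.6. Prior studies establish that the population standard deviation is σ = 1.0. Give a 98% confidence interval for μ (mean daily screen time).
(2.44, 2.76)

z-interval (σ known):
z* = 2.326 for 98% confidence

Margin of error = z* · σ/√n = 2.326 · 1.0/√214 = 0.16

CI: (2.6 - 0.16, 2.6 + 0.16) = (2.44, 2.76)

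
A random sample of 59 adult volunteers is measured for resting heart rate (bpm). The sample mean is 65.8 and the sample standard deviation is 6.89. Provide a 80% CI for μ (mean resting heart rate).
(64.64, 66.96)

t-interval (σ unknown):
df = n - 1 = 58
t* = 1.296 for 80% confidence

Margin of error = t* · s/√n = 1.296 · 6.89/√59 = 1.16

CI: (64.64, 66.96)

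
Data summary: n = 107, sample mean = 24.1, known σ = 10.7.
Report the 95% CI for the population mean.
(22.07, 26.13)

z-interval (σ known):
z* = 1.960 for 95% confidence

Margin of error = z* · σ/√n = 1.960 · 10.7/√107 = 2.03

CI: (24.1 - 2.03, 24.1 + 2.03) = (22.07, 26.13)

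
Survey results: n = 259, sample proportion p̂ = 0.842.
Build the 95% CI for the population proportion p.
(0.798, 0.886)

Proportion CI:
SE = √(p̂(1-p̂)/n) = √(0.842 · 0.158 / 259) = 0.02266

z* = 1.960
Margin = z* · SE = 1.960 · 0.02266 = 0.0444

CI: 0.842 ± 0.0444 = (0.798, 0.886)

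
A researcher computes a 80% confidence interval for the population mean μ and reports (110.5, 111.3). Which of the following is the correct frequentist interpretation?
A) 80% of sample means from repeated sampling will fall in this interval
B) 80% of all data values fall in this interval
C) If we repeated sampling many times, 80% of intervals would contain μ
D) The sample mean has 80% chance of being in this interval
C

A) Wrong — coverage applies to intervals containing μ, not to future x̄ values.
B) Wrong — a CI is about the parameter μ, not individual data values.
C) Correct — this is the frequentist long-run coverage interpretation.
D) Wrong — x̄ is observed and sits in the interval by construction.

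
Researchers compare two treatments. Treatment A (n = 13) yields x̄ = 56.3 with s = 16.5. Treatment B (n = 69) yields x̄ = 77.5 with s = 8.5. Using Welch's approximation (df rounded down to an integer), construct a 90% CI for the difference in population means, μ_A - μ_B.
(-29.50, -12.90)

Difference: x̄₁ - x̄₂ = -21.20
SE = √(s₁²/n₁ + s₂²/n₂) = √(16.5²/13 + 8.5²/69) = 4.6893
df = 13.22 → 13 (Welch–Satterthwaite, rounded down)
t* = 1.771

CI: -21.20 ± 1.771 · 4.6893 = -21.20 ± 8.30 = (-29.50, -12.90)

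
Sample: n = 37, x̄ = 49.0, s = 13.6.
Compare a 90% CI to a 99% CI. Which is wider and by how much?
99% CI is wider by 4.61

df = 36
90% CI: t* = 1.688, (45.23, 52.77), width = 2 · t* · s/√n = 7.55
99% CI: t* = 2.719, (42.92, 55.08), width = 2 · t* · s/√n = 12.16

The 99% CI is wider by 12.16 - 7.55 = 4.61.
Higher confidence requires a wider interval.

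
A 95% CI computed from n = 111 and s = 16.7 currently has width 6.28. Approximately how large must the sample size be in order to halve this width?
n ≈ 444

CI width ∝ 1/√n
To reduce width by factor 2, need √n to grow by 2 → need 2² = 4 times as many samples.

Current: n = 111, width = 6.28
New: n = 444, width ≈ 3.11

Width reduced by factor of 6.28/3.11 = 2.02.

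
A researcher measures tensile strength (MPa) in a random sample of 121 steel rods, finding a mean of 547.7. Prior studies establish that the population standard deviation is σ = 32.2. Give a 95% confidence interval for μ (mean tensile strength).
(541.96, 553.44)

z-interval (σ known):
z* = 1.960 for 95% confidence

Margin of error = z* · σ/√n = 1.960 · 32.2/√121 = 5.74

CI: (547.7 - 5.74, 547.7 + 5.74) = (541.96, 553.44)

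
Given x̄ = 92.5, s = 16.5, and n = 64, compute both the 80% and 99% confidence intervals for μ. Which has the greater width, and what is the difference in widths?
99% CI is wider by 5.62

df = 63
80% CI: t* = 1.295, (89.83, 95.17), width = 2 · t* · s/√n = 5.34
99% CI: t* = 2.656, (87.02, 97.98), width = 2 · t* · s/√n = 10.96

The 99% CI is wider by 10.96 - 5.34 = 5.62.
Higher confidence requires a wider interval.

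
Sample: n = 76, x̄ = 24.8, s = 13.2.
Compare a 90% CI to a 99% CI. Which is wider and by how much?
99% CI is wider by 2.96

df = 75
90% CI: t* = 1.665, (22.28, 27.32), width = 2 · t* · s/√n = 5.04
99% CI: t* = 2.643, (20.80, 28.80), width = 2 · t* · s/√n = 8.00

The 99% CI is wider by 8.00 - 5.04 = 2.96.
Higher confidence requires a wider interval.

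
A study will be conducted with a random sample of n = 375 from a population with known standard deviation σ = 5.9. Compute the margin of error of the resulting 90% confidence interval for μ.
Margin of error = 0.50

Margin of error = z* · σ/√n
= 1.645 · 5.9/√375
= 1.645 · 5.9/19.3649
= 0.50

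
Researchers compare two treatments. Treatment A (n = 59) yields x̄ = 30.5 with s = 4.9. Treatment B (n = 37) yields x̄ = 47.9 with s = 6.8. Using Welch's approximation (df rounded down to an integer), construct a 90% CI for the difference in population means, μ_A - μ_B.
(-19.55, -15.25)

Difference: x̄₁ - x̄₂ = -17.40
SE = √(s₁²/n₁ + s₂²/n₂) = √(4.9²/59 + 6.8²/37) = 1.2871
df = 59.36 → 59 (Welch–Satterthwaite, rounded down)
t* = 1.671

CI: -17.40 ± 1.671 · 1.2871 = -17.40 ± 2.15 = (-19.55, -15.25)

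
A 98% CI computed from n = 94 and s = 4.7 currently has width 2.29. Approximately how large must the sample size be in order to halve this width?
n ≈ 376

CI width ∝ 1/√n
To reduce width by factor 2, need √n to grow by 2 → need 2² = 4 times as many samples.

Current: n = 94, width = 2.29
New: n = 376, width ≈ 1.13

Width reduced by factor of 2.29/1.13 = 2.03.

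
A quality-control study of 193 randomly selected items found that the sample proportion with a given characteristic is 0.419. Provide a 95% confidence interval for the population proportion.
(0.349, 0.489)

Proportion CI:
SE = √(p̂(1-p̂)/n) = √(0.419 · 0.581 / 193) = 0.03552

z* = 1.960
Margin = z* · SE = 1.960 · 0.03552 = 0.0696

CI: 0.419 ± 0.0696 = (0.349, 0.489)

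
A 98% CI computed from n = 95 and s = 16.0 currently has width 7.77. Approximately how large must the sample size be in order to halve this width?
n ≈ 380

CI width ∝ 1/√n
To reduce width by factor 2, need √n to grow by 2 → need 2² = 4 times as many samples.

Current: n = 95, width = 7.77
New: n = 380, width ≈ 3.83

Width reduced by factor of 7.77/3.83 = 2.03.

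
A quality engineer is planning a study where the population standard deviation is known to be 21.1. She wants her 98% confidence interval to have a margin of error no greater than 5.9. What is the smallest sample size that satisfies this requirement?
n ≥ 70

For margin E ≤ 5.9:
n ≥ (z* · σ / E)²
n ≥ (2.326 · 21.1 / 5.9)²
n ≥ 69.20

Minimum n = 70 (rounding up)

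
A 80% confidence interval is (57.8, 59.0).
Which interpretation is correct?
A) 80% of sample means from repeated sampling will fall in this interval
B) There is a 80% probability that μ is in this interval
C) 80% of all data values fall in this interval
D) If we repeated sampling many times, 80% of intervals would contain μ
D

A) Wrong — coverage applies to intervals containing μ, not to future x̄ values.
B) Wrong — μ is fixed; the randomness lives in the interval, not in μ.
C) Wrong — a CI is about the parameter μ, not individual data values.
D) Correct — this is the frequentist long-run coverage interpretation.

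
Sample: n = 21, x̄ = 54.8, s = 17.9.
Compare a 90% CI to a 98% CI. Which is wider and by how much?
98% CI is wider by 6.27

df = 20
90% CI: t* = 1.725, (48.06, 61.54), width = 2 · t* · s/√n = 13.48
98% CI: t* = 2.528, (44.93, 64.67), width = 2 · t* · s/√n = 19.75

The 98% CI is wider by 19.75 - 13.48 = 6.27.
Higher confidence requires a wider interval.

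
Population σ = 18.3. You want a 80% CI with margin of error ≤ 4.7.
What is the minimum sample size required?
n ≥ 25

For margin E ≤ 4.7:
n ≥ (z* · σ / E)²
n ≥ (1.282 · 18.3 / 4.7)²
n ≥ 24.92

Minimum n = 25 (rounding up)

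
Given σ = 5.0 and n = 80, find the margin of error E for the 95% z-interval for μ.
Margin of error = 1.10

Margin of error = z* · σ/√n
= 1.960 · 5.0/√80
= 1.960 · 5.0/8.9443
= 1.10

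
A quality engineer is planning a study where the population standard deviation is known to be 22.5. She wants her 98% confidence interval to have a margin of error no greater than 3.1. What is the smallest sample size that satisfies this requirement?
n ≥ 286

For margin E ≤ 3.1:
n ≥ (z* · σ / E)²
n ≥ (2.326 · 22.5 / 3.1)²
n ≥ 285.01

Minimum n = 286 (rounding up)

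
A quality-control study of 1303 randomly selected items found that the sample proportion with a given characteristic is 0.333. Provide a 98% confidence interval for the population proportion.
(0.303, 0.363)

Proportion CI:
SE = √(p̂(1-p̂)/n) = √(0.333 · 0.667 / 1303) = 0.01306

z* = 2.326
Margin = z* · SE = 2.326 · 0.01306 = 0.0304

CI: 0.333 ± 0.0304 = (0.303, 0.363)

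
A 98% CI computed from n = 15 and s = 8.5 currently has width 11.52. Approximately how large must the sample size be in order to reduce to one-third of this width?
n ≈ 135

CI width ∝ 1/√n
To reduce width by factor 3, need √n to grow by 3 → need 3² = 9 times as many samples.

Current: n = 15, width = 11.52
New: n = 135, width ≈ 3.44

Width reduced by factor of 11.52/3.44 = 3.35.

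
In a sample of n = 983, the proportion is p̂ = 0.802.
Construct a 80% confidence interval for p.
(0.786, 0.818)

Proportion CI:
SE = √(p̂(1-p̂)/n) = √(0.802 · 0.198 / 983) = 0.01271

z* = 1.282
Margin = z* · SE = 1.282 · 0.01271 = 0.0163

CI: 0.802 ± 0.0163 = (0.786, 0.818)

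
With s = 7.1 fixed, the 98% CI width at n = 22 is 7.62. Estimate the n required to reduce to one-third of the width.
n ≈ 198

CI width ∝ 1/√n
To reduce width by factor 3, need √n to grow by 3 → need 3² = 9 times as many samples.

Current: n = 22, width = 7.62
New: n = 198, width ≈ 2.37

Width reduced by factor of 7.62/2.37 = 3.22.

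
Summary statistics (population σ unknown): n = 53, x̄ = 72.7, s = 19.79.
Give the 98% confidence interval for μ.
(66.18, 79.22)

t-interval (σ unknown):
df = n - 1 = 52
t* = 2.400 for 98% confidence

Margin of error = t* · s/√n = 2.400 · 19.79/√53 = 6.52

CI: (66.18, 79.22)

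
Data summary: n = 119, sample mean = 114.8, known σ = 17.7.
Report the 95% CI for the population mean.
(111.62, 117.98)

z-interval (σ known):
z* = 1.960 for 95% confidence

Margin of error = z* · σ/√n = 1.960 · 17.7/√119 = 3.18

CI: (114.8 - 3.18, 114.8 + 3.18) = (111.62, 117.98)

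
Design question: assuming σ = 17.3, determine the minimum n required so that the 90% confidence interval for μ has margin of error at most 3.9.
n ≥ 54

For margin E ≤ 3.9:
n ≥ (z* · σ / E)²
n ≥ (1.645 · 17.3 / 3.9)²
n ≥ 53.25

Minimum n = 54 (rounding up)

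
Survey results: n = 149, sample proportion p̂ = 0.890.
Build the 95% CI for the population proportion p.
(0.840, 0.940)

Proportion CI:
SE = √(p̂(1-p̂)/n) = √(0.890 · 0.110 / 149) = 0.02563

z* = 1.960
Margin = z* · SE = 1.960 · 0.02563 = 0.0502

CI: 0.890 ± 0.0502 = (0.840, 0.940)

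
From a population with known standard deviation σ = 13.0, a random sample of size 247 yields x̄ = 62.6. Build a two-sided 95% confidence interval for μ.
(60.98, 64.22)

z-interval (σ known):
z* = 1.960 for 95% confidence

Margin of error = z* · σ/√n = 1.960 · 13.0/√247 = 1.62

CI: (62.6 - 1.62, 62.6 + 1.62) = (60.98, 64.22)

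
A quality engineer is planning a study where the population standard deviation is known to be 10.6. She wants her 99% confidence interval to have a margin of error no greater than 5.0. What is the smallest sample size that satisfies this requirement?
n ≥ 30

For margin E ≤ 5.0:
n ≥ (z* · σ / E)²
n ≥ (2.576 · 10.6 / 5.0)²
n ≥ 29.82

Minimum n = 30 (rounding up)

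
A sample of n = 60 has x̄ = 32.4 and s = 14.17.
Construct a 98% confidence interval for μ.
(28.03, 36.77)

t-interval (σ unknown):
df = n - 1 = 59
t* = 2.391 for 98% confidence

Margin of error = t* · s/√n = 2.391 · 14.17/√60 = 4.37

CI: (28.03, 36.77)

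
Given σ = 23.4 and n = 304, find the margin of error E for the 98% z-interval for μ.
Margin of error = 3.12

Margin of error = z* · σ/√n
= 2.326 · 23.4/√304
= 2.326 · 23.4/17.4356
= 3.12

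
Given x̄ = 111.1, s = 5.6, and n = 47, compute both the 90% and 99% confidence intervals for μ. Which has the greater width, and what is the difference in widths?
99% CI is wider by 1.65

df = 46
90% CI: t* = 1.679, (109.73, 112.47), width = 2 · t* · s/√n = 2.74
99% CI: t* = 2.687, (108.91, 113.29), width = 2 · t* · s/√n = 4.39

The 99% CI is wider by 4.39 - 2.74 = 1.65.
Higher confidence requires a wider interval.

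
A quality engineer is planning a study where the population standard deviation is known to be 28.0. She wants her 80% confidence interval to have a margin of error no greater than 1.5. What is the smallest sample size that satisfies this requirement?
n ≥ 573

For margin E ≤ 1.5:
n ≥ (z* · σ / E)²
n ≥ (1.282 · 28.0 / 1.5)²
n ≥ 572.68

Minimum n = 573 (rounding up)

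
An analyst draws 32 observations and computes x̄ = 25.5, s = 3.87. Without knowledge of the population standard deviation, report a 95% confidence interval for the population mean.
(24.10, 26.90)

t-interval (σ unknown):
df = n - 1 = 31
t* = 2.040 for 95% confidence

Margin of error = t* · s/√n = 2.040 · 3.87/√32 = 1.40

CI: (24.10, 26.90)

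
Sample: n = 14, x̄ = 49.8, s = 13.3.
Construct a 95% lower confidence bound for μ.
μ ≥ 43.50

Lower bound (one-sided):
t* = 1.771 (one-sided for 95%)
Lower bound = x̄ - t* · s/√n = 49.8 - 1.771 · 13.3/√14 = 43.50

We are 95% confident that μ ≥ 43.50.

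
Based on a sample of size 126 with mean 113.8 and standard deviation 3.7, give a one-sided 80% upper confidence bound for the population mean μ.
μ ≤ 114.08

Upper bound (one-sided):
t* = 0.845 (one-sided for 80%)
Upper bound = x̄ + t* · s/√n = 113.8 + 0.845 · 3.7/√126 = 114.08

We are 80% confident that μ ≤ 114.08.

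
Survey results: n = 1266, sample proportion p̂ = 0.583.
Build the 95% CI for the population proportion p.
(0.556, 0.610)

Proportion CI:
SE = √(p̂(1-p̂)/n) = √(0.583 · 0.417 / 1266) = 0.01386

z* = 1.960
Margin = z* · SE = 1.960 · 0.01386 = 0.0272

CI: 0.583 ± 0.0272 = (0.556, 0.610)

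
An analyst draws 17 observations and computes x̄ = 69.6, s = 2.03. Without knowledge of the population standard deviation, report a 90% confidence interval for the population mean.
(68.74, 70.46)

t-interval (σ unknown):
df = n - 1 = 16
t* = 1.746 for 90% confidence

Margin of error = t* · s/√n = 1.746 · 2.03/√17 = 0.86

CI: (68.74, 70.46)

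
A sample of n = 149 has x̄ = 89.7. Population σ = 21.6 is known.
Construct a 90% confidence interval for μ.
(86.79, 92.61)

z-interval (σ known):
z* = 1.645 for 90% confidence

Margin of error = z* · σ/√n = 1.645 · 21.6/√149 = 2.91

CI: (89.7 - 2.91, 89.7 + 2.91) = (86.79, 92.61)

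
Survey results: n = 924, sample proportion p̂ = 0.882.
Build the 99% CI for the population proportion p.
(0.855, 0.909)

Proportion CI:
SE = √(p̂(1-p̂)/n) = √(0.882 · 0.118 / 924) = 0.01061

z* = 2.576
Margin = z* · SE = 2.576 · 0.01061 = 0.0273

CI: 0.882 ± 0.0273 = (0.855, 0.909)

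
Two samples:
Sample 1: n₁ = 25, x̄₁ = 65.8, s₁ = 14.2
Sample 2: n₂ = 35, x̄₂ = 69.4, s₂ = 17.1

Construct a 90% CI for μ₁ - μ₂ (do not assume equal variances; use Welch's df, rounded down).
(-10.38, 3.18)

Difference: x̄₁ - x̄₂ = -3.60
SE = √(s₁²/n₁ + s₂²/n₂) = √(14.2²/25 + 17.1²/35) = 4.0522
df = 56.60 → 56 (Welch–Satterthwaite, rounded down)
t* = 1.673

CI: -3.60 ± 1.673 · 4.0522 = -3.60 ± 6.78 = (-10.38, 3.18)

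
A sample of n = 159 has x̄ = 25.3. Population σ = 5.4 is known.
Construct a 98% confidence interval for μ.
(24.30, 26.30)

z-interval (σ known):
z* = 2.326 for 98% confidence

Margin of error = z* · σ/√n = 2.326 · 5.4/√159 = 1.00

CI: (25.3 - 1.00, 25.3 + 1.00) = (24.30, 26.30)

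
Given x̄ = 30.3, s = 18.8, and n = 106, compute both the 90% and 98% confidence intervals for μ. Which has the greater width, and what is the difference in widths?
98% CI is wider by 2.57

df = 105
90% CI: t* = 1.659, (27.27, 33.33), width = 2 · t* · s/√n = 6.06
98% CI: t* = 2.362, (25.99, 34.61), width = 2 · t* · s/√n = 8.63

The 98% CI is wider by 8.63 - 6.06 = 2.57.
Higher confidence requires a wider interval.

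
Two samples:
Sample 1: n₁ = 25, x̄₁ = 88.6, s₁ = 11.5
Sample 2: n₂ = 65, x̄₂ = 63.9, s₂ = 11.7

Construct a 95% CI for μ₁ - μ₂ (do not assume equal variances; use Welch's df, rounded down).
(19.22, 30.18)

Difference: x̄₁ - x̄₂ = 24.70
SE = √(s₁²/n₁ + s₂²/n₂) = √(11.5²/25 + 11.7²/65) = 2.7196
df = 44.28 → 44 (Welch–Satterthwaite, rounded down)
t* = 2.015

CI: 24.70 ± 2.015 · 2.7196 = 24.70 ± 5.48 = (19.22, 30.18)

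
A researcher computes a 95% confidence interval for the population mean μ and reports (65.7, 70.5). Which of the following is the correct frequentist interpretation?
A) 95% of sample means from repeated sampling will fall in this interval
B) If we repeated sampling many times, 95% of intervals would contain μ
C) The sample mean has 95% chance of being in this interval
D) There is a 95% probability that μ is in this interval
B

A) Wrong — coverage applies to intervals containing μ, not to future x̄ values.
B) Correct — this is the frequentist long-run coverage interpretation.
C) Wrong — x̄ is observed and sits in the interval by construction.
D) Wrong — μ is fixed; the randomness lives in the interval, not in μ.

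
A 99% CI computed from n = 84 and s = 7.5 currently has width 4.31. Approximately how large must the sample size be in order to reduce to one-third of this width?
n ≈ 756

CI width ∝ 1/√n
To reduce width by factor 3, need √n to grow by 3 → need 3² = 9 times as many samples.

Current: n = 84, width = 4.31
New: n = 756, width ≈ 1.41

Width reduced by factor of 4.31/1.41 = 3.06.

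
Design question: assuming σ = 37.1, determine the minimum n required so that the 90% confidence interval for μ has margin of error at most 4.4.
n ≥ 193

For margin E ≤ 4.4:
n ≥ (z* · σ / E)²
n ≥ (1.645 · 37.1 / 4.4)²
n ≥ 192.39

Minimum n = 193 (rounding up)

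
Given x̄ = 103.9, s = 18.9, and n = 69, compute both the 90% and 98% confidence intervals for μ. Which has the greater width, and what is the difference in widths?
98% CI is wider by 3.25

df = 68
90% CI: t* = 1.668, (100.10, 107.70), width = 2 · t* · s/√n = 7.59
98% CI: t* = 2.382, (98.48, 109.32), width = 2 · t* · s/√n = 10.84

The 98% CI is wider by 10.84 - 7.59 = 3.25.
Higher confidence requires a wider interval.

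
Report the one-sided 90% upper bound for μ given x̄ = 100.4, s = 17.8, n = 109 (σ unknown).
μ ≤ 102.60

Upper bound (one-sided):
t* = 1.289 (one-sided for 90%)
Upper bound = x̄ + t* · s/√n = 100.4 + 1.289 · 17.8/√109 = 102.60

We are 90% confident that μ ≤ 102.60.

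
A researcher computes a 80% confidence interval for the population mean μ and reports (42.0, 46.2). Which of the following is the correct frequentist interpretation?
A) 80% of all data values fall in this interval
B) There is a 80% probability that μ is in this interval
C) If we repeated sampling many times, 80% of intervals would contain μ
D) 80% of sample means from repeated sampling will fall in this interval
C

A) Wrong — a CI is about the parameter μ, not individual data values.
B) Wrong — μ is fixed; the randomness lives in the interval, not in μ.
C) Correct — this is the frequentist long-run coverage interpretation.
D) Wrong — coverage applies to intervals containing μ, not to future x̄ values.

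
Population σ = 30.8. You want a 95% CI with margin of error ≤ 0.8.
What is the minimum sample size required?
n ≥ 5695

For margin E ≤ 0.8:
n ≥ (z* · σ / E)²
n ≥ (1.960 · 30.8 / 0.8)²
n ≥ 5694.21

Minimum n = 5695 (rounding up)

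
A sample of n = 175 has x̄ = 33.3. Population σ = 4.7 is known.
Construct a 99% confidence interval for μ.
(32.38, 34.22)

z-interval (σ known):
z* = 2.576 for 99% confidence

Margin of error = z* · σ/√n = 2.576 · 4.7/√175 = 0.92

CI: (33.3 - 0.92, 33.3 + 0.92) = (32.38, 34.22)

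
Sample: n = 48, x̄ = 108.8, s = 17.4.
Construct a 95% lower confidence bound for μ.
μ ≥ 104.59

Lower bound (one-sided):
t* = 1.678 (one-sided for 95%)
Lower bound = x̄ - t* · s/√n = 108.8 - 1.678 · 17.4/√48 = 104.59

We are 95% confident that μ ≥ 104.59.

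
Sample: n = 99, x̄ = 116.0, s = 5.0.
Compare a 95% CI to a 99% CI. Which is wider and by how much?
99% CI is wider by 0.65

df = 98
95% CI: t* = 1.984, (115.00, 117.00), width = 2 · t* · s/√n = 1.99
99% CI: t* = 2.627, (114.68, 117.32), width = 2 · t* · s/√n = 2.64

The 99% CI is wider by 2.64 - 1.99 = 0.65.
Higher confidence requires a wider interval.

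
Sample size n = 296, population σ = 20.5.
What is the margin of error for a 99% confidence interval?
Margin of error = 3.07

Margin of error = z* · σ/√n
= 2.576 · 20.5/√296
= 2.576 · 20.5/17.2047
= 3.07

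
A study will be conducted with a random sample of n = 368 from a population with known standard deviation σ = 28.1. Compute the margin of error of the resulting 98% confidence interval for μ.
Margin of error = 3.41

Margin of error = z* · σ/√n
= 2.326 · 28.1/√368
= 2.326 · 28.1/19.1833
= 3.41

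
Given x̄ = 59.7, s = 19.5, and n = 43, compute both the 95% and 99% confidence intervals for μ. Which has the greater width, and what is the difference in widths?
99% CI is wider by 4.05

df = 42
95% CI: t* = 2.018, (53.70, 65.70), width = 2 · t* · s/√n = 12.00
99% CI: t* = 2.698, (51.68, 67.72), width = 2 · t* · s/√n = 16.05

The 99% CI is wider by 16.05 - 12.00 = 4.05.
Higher confidence requires a wider interval.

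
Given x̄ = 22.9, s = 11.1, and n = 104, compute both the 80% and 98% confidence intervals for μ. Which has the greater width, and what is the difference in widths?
98% CI is wider by 2.33

df = 103
80% CI: t* = 1.290, (21.50, 24.30), width = 2 · t* · s/√n = 2.81
98% CI: t* = 2.363, (20.33, 25.47), width = 2 · t* · s/√n = 5.14

The 98% CI is wider by 5.14 - 2.81 = 2.33.
Higher confidence requires a wider interval.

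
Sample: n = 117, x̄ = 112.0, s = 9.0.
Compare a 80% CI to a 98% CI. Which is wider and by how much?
98% CI is wider by 1.78

df = 116
80% CI: t* = 1.289, (110.93, 113.07), width = 2 · t* · s/√n = 2.15
98% CI: t* = 2.359, (110.04, 113.96), width = 2 · t* · s/√n = 3.93

The 98% CI is wider by 3.93 - 2.15 = 1.78.
Higher confidence requires a wider interval.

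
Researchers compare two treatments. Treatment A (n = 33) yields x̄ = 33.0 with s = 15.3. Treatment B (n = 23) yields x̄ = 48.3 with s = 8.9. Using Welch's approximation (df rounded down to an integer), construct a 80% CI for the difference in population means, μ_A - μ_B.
(-19.51, -11.09)

Difference: x̄₁ - x̄₂ = -15.30
SE = √(s₁²/n₁ + s₂²/n₂) = √(15.3²/33 + 8.9²/23) = 3.2462
df = 52.59 → 52 (Welch–Satterthwaite, rounded down)
t* = 1.298

CI: -15.30 ± 1.298 · 3.2462 = -15.30 ± 4.21 = (-19.51, -11.09)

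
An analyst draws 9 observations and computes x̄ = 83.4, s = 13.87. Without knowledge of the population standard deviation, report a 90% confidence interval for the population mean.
(74.80, 92.00)

t-interval (σ unknown):
df = n - 1 = 8
t* = 1.860 for 90% confidence

Margin of error = t* · s/√n = 1.860 · 13.87/√9 = 8.60

CI: (74.80, 92.00)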